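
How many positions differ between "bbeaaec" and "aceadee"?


Comparing "bbeaaec" and "aceadee" position by position:
  Position 0: 'b' vs 'a' => DIFFER
  Position 1: 'b' vs 'c' => DIFFER
  Position 2: 'e' vs 'e' => same
  Position 3: 'a' vs 'a' => same
  Position 4: 'a' vs 'd' => DIFFER
  Position 5: 'e' vs 'e' => same
  Position 6: 'c' vs 'e' => DIFFER
Positions that differ: 4

4


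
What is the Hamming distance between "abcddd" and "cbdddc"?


Comparing "abcddd" and "cbdddc" position by position:
  Position 0: 'a' vs 'c' => differ
  Position 1: 'b' vs 'b' => same
  Position 2: 'c' vs 'd' => differ
  Position 3: 'd' vs 'd' => same
  Position 4: 'd' vs 'd' => same
  Position 5: 'd' vs 'c' => differ
Total differences (Hamming distance): 3

3


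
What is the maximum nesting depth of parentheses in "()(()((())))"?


Input: "()(()((())))"
Tracking depth:
  Position 0 '(': depth becomes 1
  Position 1 ')': depth becomes 0
  Position 2 '(': depth becomes 1
  Position 3 '(': depth becomes 2
  Position 4 ')': depth becomes 1
  Position 5 '(': depth becomes 2
  Position 6 '(': depth becomes 3
  Position 7 '(': depth becomes 4
  Position 8 ')': depth becomes 3
  Position 9 ')': depth becomes 2
  Position 10 ')': depth becomes 1
  Position 11 ')': depth becomes 0
Maximum depth reached: 4

4


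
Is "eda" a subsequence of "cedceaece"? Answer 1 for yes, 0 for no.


Check if "eda" is a subsequence of "cedceaece"
Greedy scan:
  Position 0 ('c'): no match needed
  Position 1 ('e'): matches sub[0] = 'e'
  Position 2 ('d'): matches sub[1] = 'd'
  Position 3 ('c'): no match needed
  Position 4 ('e'): no match needed
  Position 5 ('a'): matches sub[2] = 'a'
  Position 6 ('e'): no match needed
  Position 7 ('c'): no match needed
  Position 8 ('e'): no match needed
All 3 characters matched => is a subsequence

1


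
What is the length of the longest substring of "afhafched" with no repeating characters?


Input: "afhafched"
Sliding window (track last position of each char):
  Position 0 ('a'): window [0,0] length 1 -- new best
  Position 1 ('f'): window [0,1] length 2 -- new best
  Position 2 ('h'): window [0,2] length 3 -- new best
  Position 3 ('a'): repeat (last at 0), move window start to 1
  Position 3 ('a'): window [1,3] length 3
  Position 4 ('f'): repeat (last at 1), move window start to 2
  Position 4 ('f'): window [2,4] length 3
  Position 5 ('c'): window [2,5] length 4 -- new best
  Position 6 ('h'): repeat (last at 2), move window start to 3
  Position 6 ('h'): window [3,6] length 4
  Position 7 ('e'): window [3,7] length 5 -- new best
  Position 8 ('d'): window [3,8] length 6 -- new best
Longest substring with no repeats: "afched" with length 6

6


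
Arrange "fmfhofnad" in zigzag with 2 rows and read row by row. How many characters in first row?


Zigzag "fmfhofnad" into 2 rows:
Placing characters:
  'f' => row 0
  'm' => row 1
  'f' => row 0
  'h' => row 1
  'o' => row 0
  'f' => row 1
  'n' => row 0
  'a' => row 1
  'd' => row 0
Rows:
  Row 0: "ffond"
  Row 1: "mhfa"
First row length: 5

5


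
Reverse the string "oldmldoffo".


Input: oldmldoffo
Reading characters right to left:
  Position 9: 'o'
  Position 8: 'f'
  Position 7: 'f'
  Position 6: 'o'
  Position 5: 'd'
  Position 4: 'l'
  Position 3: 'm'
  Position 2: 'd'
  Position 1: 'l'
  Position 0: 'o'
Reversed: offodlmdlo

offodlmdlo


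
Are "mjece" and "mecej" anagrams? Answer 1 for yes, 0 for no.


Strings: "mjece", "mecej"
Sorted first:  ceejm
Sorted second: ceejm
Sorted forms match => anagrams

1


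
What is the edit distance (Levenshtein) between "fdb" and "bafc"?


Computing edit distance: "fdb" -> "bafc"
DP table:
           b    a    f    c
      0    1    2    3    4
  f   1    1    2    2    3
  d   2    2    2    3    3
  b   3    2    3    3    4
Edit distance = dp[3][4] = 4

4


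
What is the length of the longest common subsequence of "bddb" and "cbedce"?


LCS of "bddb" and "cbedce"
DP table:
           c    b    e    d    c    e
      0    0    0    0    0    0    0
  b   0    0    1    1    1    1    1
  d   0    0    1    1    2    2    2
  d   0    0    1    1    2    2    2
  b   0    0    1    1    2    2    2
LCS length = dp[4][6] = 2

2


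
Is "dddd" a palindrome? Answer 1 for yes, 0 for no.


Input: dddd
Reversed: dddd
  Compare pos 0 ('d') with pos 3 ('d'): match
  Compare pos 1 ('d') with pos 2 ('d'): match
Result: palindrome

1


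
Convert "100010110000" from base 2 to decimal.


Input: "100010110000" in base 2
Positional expansion:
  Digit '1' (value 1) x 2^11 = 2048
  Digit '0' (value 0) x 2^10 = 0
  Digit '0' (value 0) x 2^9 = 0
  Digit '0' (value 0) x 2^8 = 0
  Digit '1' (value 1) x 2^7 = 128
  Digit '0' (value 0) x 2^6 = 0
  Digit '1' (value 1) x 2^5 = 32
  Digit '1' (value 1) x 2^4 = 16
  Digit '0' (value 0) x 2^3 = 0
  Digit '0' (value 0) x 2^2 = 0
  Digit '0' (value 0) x 2^1 = 0
  Digit '0' (value 0) x 2^0 = 0
Sum = 2224

2224


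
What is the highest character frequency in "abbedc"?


Input: abbedc
Character counts:
  'a': 1
  'b': 2
  'c': 1
  'd': 1
  'e': 1
Maximum frequency: 2

2


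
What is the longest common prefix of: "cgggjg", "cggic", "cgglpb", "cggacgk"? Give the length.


Words: cgggjg, cggic, cgglpb, cggacgk
  Position 0: all 'c' => match
  Position 1: all 'g' => match
  Position 2: all 'g' => match
  Position 3: ('g', 'i', 'l', 'a') => mismatch, stop
LCP = "cgg" (length 3)

3


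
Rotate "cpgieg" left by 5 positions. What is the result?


Input: "cpgieg", rotate left by 5
First 5 characters: "cpgie"
Remaining characters: "g"
Concatenate remaining + first: "g" + "cpgie" = "gcpgie"

gcpgie


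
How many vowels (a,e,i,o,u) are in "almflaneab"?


Input: almflaneab
Checking each character:
  'a' at position 0: vowel (running total: 1)
  'l' at position 1: consonant
  'm' at position 2: consonant
  'f' at position 3: consonant
  'l' at position 4: consonant
  'a' at position 5: vowel (running total: 2)
  'n' at position 6: consonant
  'e' at position 7: vowel (running total: 3)
  'a' at position 8: vowel (running total: 4)
  'b' at position 9: consonant
Total vowels: 4

4


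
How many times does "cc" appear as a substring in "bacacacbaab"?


Searching for "cc" in "bacacacbaab"
Scanning each position:
  Position 0: "ba" => no
  Position 1: "ac" => no
  Position 2: "ca" => no
  Position 3: "ac" => no
  Position 4: "ca" => no
  Position 5: "ac" => no
  Position 6: "cb" => no
  Position 7: "ba" => no
  Position 8: "aa" => no
  Position 9: "ab" => no
Total occurrences: 0

0


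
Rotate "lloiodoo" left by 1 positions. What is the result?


Input: "lloiodoo", rotate left by 1
First 1 characters: "l"
Remaining characters: "loiodoo"
Concatenate remaining + first: "loiodoo" + "l" = "loiodool"

loiodool


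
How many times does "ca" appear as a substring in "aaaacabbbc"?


Searching for "ca" in "aaaacabbbc"
Scanning each position:
  Position 0: "aa" => no
  Position 1: "aa" => no
  Position 2: "aa" => no
  Position 3: "ac" => no
  Position 4: "ca" => MATCH
  Position 5: "ab" => no
  Position 6: "bb" => no
  Position 7: "bb" => no
  Position 8: "bc" => no
Total occurrences: 1

1


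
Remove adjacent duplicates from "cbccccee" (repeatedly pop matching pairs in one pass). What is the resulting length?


Input: cbccccee
Stack-based adjacent duplicate removal:
  Read 'c': push. Stack: c
  Read 'b': push. Stack: cb
  Read 'c': push. Stack: cbc
  Read 'c': matches stack top 'c' => pop. Stack: cb
  Read 'c': push. Stack: cbc
  Read 'c': matches stack top 'c' => pop. Stack: cb
  Read 'e': push. Stack: cbe
  Read 'e': matches stack top 'e' => pop. Stack: cb
Final stack: "cb" (length 2)

2


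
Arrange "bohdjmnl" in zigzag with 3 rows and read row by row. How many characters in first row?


Zigzag "bohdjmnl" into 3 rows:
Placing characters:
  'b' => row 0
  'o' => row 1
  'h' => row 2
  'd' => row 1
  'j' => row 0
  'm' => row 1
  'n' => row 2
  'l' => row 1
Rows:
  Row 0: "bj"
  Row 1: "odml"
  Row 2: "hn"
First row length: 2

2


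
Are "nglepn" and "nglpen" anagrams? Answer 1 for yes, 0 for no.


Strings: "nglepn", "nglpen"
Sorted first:  eglnnp
Sorted second: eglnnp
Sorted forms match => anagrams

1


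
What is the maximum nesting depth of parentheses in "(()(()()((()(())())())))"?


Input: "(()(()()((()(())())())))"
Tracking depth:
  Position 0 '(': depth becomes 1
  Position 1 '(': depth becomes 2
  Position 2 ')': depth becomes 1
  Position 3 '(': depth becomes 2
  Position 4 '(': depth becomes 3
  Position 5 ')': depth becomes 2
  Position 6 '(': depth becomes 3
  Position 7 ')': depth becomes 2
  Position 8 '(': depth becomes 3
  Position 9 '(': depth becomes 4
  Position 10 '(': depth becomes 5
  Position 11 ')': depth becomes 4
  Position 12 '(': depth becomes 5
  Position 13 '(': depth becomes 6
  Position 14 ')': depth becomes 5
  Position 15 ')': depth becomes 4
  Position 16 '(': depth becomes 5
  Position 17 ')': depth becomes 4
  Position 18 ')': depth becomes 3
  Position 19 '(': depth becomes 4
  Position 20 ')': depth becomes 3
  Position 21 ')': depth becomes 2
  Position 22 ')': depth becomes 1
  Position 23 ')': depth becomes 0
Maximum depth reached: 6

6


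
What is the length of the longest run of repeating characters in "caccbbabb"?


Input: "caccbbabb"
Scanning for longest run:
  Position 1 ('a'): new char, reset run to 1
  Position 2 ('c'): new char, reset run to 1
  Position 3 ('c'): continues run of 'c', length=2
  Position 4 ('b'): new char, reset run to 1
  Position 5 ('b'): continues run of 'b', length=2
  Position 6 ('a'): new char, reset run to 1
  Position 7 ('b'): new char, reset run to 1
  Position 8 ('b'): continues run of 'b', length=2
Longest run: 'c' with length 2

2


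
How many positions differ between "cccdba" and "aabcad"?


Comparing "cccdba" and "aabcad" position by position:
  Position 0: 'c' vs 'a' => DIFFER
  Position 1: 'c' vs 'a' => DIFFER
  Position 2: 'c' vs 'b' => DIFFER
  Position 3: 'd' vs 'c' => DIFFER
  Position 4: 'b' vs 'a' => DIFFER
  Position 5: 'a' vs 'd' => DIFFER
Positions that differ: 6

6


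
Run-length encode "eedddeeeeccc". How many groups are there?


Input: eedddeeeeccc
Scanning for consecutive runs:
  Group 1: 'e' x 2 (positions 0-1)
  Group 2: 'd' x 3 (positions 2-4)
  Group 3: 'e' x 4 (positions 5-8)
  Group 4: 'c' x 3 (positions 9-11)
Total groups: 4

4


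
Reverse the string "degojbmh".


Input: degojbmh
Reading characters right to left:
  Position 7: 'h'
  Position 6: 'm'
  Position 5: 'b'
  Position 4: 'j'
  Position 3: 'o'
  Position 2: 'g'
  Position 1: 'e'
  Position 0: 'd'
Reversed: hmbjoged

hmbjoged


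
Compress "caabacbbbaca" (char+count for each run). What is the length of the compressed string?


Input: caabacbbbaca
Runs:
  'c' x 1 => "c1"
  'a' x 2 => "a2"
  'b' x 1 => "b1"
  'a' x 1 => "a1"
  'c' x 1 => "c1"
  'b' x 3 => "b3"
  'a' x 1 => "a1"
  'c' x 1 => "c1"
  'a' x 1 => "a1"
Compressed: "c1a2b1a1c1b3a1c1a1"
Compressed length: 18

18


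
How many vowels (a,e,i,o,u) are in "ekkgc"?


Input: ekkgc
Checking each character:
  'e' at position 0: vowel (running total: 1)
  'k' at position 1: consonant
  'k' at position 2: consonant
  'g' at position 3: consonant
  'c' at position 4: consonant
Total vowels: 1

1


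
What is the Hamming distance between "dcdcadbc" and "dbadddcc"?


Comparing "dcdcadbc" and "dbadddcc" position by position:
  Position 0: 'd' vs 'd' => same
  Position 1: 'c' vs 'b' => differ
  Position 2: 'd' vs 'a' => differ
  Position 3: 'c' vs 'd' => differ
  Position 4: 'a' vs 'd' => differ
  Position 5: 'd' vs 'd' => same
  Position 6: 'b' vs 'c' => differ
  Position 7: 'c' vs 'c' => same
Total differences (Hamming distance): 5

5


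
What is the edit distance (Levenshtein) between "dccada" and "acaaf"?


Computing edit distance: "dccada" -> "acaaf"
DP table:
           a    c    a    a    f
      0    1    2    3    4    5
  d   1    1    2    3    4    5
  c   2    2    1    2    3    4
  c   3    3    2    2    3    4
  a   4    3    3    2    2    3
  d   5    4    4    3    3    3
  a   6    5    5    4    3    4
Edit distance = dp[6][5] = 4

4


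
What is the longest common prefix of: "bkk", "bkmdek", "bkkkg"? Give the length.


Words: bkk, bkmdek, bkkkg
  Position 0: all 'b' => match
  Position 1: all 'k' => match
  Position 2: ('k', 'm', 'k') => mismatch, stop
LCP = "bk" (length 2)

2


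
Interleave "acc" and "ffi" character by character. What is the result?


Interleaving "acc" and "ffi":
  Position 0: 'a' from first, 'f' from second => "af"
  Position 1: 'c' from first, 'f' from second => "cf"
  Position 2: 'c' from first, 'i' from second => "ci"
Result: afcfci

afcfci


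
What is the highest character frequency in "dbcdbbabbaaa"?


Input: dbcdbbabbaaa
Character counts:
  'a': 4
  'b': 5
  'c': 1
  'd': 2
Maximum frequency: 5

5


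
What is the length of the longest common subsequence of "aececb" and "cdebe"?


LCS of "aececb" and "cdebe"
DP table:
           c    d    e    b    e
      0    0    0    0    0    0
  a   0    0    0    0    0    0
  e   0    0    0    1    1    1
  c   0    1    1    1    1    1
  e   0    1    1    2    2    2
  c   0    1    1    2    2    2
  b   0    1    1    2    3    3
LCS length = dp[6][5] = 3

3


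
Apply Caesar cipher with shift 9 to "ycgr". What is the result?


Caesar cipher: shift "ycgr" by 9
  'y' (pos 24) + 9 = pos 7 = 'h'
  'c' (pos 2) + 9 = pos 11 = 'l'
  'g' (pos 6) + 9 = pos 15 = 'p'
  'r' (pos 17) + 9 = pos 0 = 'a'
Result: hlpa

hlpa


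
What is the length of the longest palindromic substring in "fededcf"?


Input: "fededcf"
Checking substrings for palindromes:
  [1:4] "ede" (len 3) => palindrome
  [2:5] "ded" (len 3) => palindrome
Longest palindromic substring: "ede" with length 3

3


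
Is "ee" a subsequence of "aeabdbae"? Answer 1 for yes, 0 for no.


Check if "ee" is a subsequence of "aeabdbae"
Greedy scan:
  Position 0 ('a'): no match needed
  Position 1 ('e'): matches sub[0] = 'e'
  Position 2 ('a'): no match needed
  Position 3 ('b'): no match needed
  Position 4 ('d'): no match needed
  Position 5 ('b'): no match needed
  Position 6 ('a'): no match needed
  Position 7 ('e'): matches sub[1] = 'e'
All 2 characters matched => is a subsequence

1


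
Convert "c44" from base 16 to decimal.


Input: "c44" in base 16
Positional expansion:
  Digit 'c' (value 12) x 16^2 = 3072
  Digit '4' (value 4) x 16^1 = 64
  Digit '4' (value 4) x 16^0 = 4
Sum = 3140

3140


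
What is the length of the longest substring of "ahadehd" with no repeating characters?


Input: "ahadehd"
Sliding window (track last position of each char):
  Position 0 ('a'): window [0,0] length 1 -- new best
  Position 1 ('h'): window [0,1] length 2 -- new best
  Position 2 ('a'): repeat (last at 0), move window start to 1
  Position 2 ('a'): window [1,2] length 2
  Position 3 ('d'): window [1,3] length 3 -- new best
  Position 4 ('e'): window [1,4] length 4 -- new best
  Position 5 ('h'): repeat (last at 1), move window start to 2
  Position 5 ('h'): window [2,5] length 4
  Position 6 ('d'): repeat (last at 3), move window start to 4
  Position 6 ('d'): window [4,6] length 3
Longest substring with no repeats: "hade" with length 4

4


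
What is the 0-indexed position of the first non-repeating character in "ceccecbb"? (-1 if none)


Input: ceccecbb
Character frequencies:
  'b': 2
  'c': 4
  'e': 2
Scanning left to right for freq == 1:
  Position 0 ('c'): freq=4, skip
  Position 1 ('e'): freq=2, skip
  Position 2 ('c'): freq=4, skip
  Position 3 ('c'): freq=4, skip
  Position 4 ('e'): freq=2, skip
  Position 5 ('c'): freq=4, skip
  Position 6 ('b'): freq=2, skip
  Position 7 ('b'): freq=2, skip
  No unique character found => answer = -1

-1


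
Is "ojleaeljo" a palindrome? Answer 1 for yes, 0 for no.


Input: ojleaeljo
Reversed: ojleaeljo
  Compare pos 0 ('o') with pos 8 ('o'): match
  Compare pos 1 ('j') with pos 7 ('j'): match
  Compare pos 2 ('l') with pos 6 ('l'): match
  Compare pos 3 ('e') with pos 5 ('e'): match
Result: palindrome

1


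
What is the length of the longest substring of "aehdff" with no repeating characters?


Input: "aehdff"
Sliding window (track last position of each char):
  Position 0 ('a'): window [0,0] length 1 -- new best
  Position 1 ('e'): window [0,1] length 2 -- new best
  Position 2 ('h'): window [0,2] length 3 -- new best
  Position 3 ('d'): window [0,3] length 4 -- new best
  Position 4 ('f'): window [0,4] length 5 -- new best
  Position 5 ('f'): repeat (last at 4), move window start to 5
  Position 5 ('f'): window [5,5] length 1
Longest substring with no repeats: "aehdf" with length 5

5


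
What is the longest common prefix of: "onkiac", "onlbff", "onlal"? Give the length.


Words: onkiac, onlbff, onlal
  Position 0: all 'o' => match
  Position 1: all 'n' => match
  Position 2: ('k', 'l', 'l') => mismatch, stop
LCP = "on" (length 2)

2


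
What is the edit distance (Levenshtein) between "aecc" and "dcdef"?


Computing edit distance: "aecc" -> "dcdef"
DP table:
           d    c    d    e    f
      0    1    2    3    4    5
  a   1    1    2    3    4    5
  e   2    2    2    3    3    4
  c   3    3    2    3    4    4
  c   4    4    3    3    4    5
Edit distance = dp[4][5] = 5

5


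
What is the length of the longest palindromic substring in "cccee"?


Input: "cccee"
Checking substrings for palindromes:
  [0:3] "ccc" (len 3) => palindrome
  [0:2] "cc" (len 2) => palindrome
  [1:3] "cc" (len 2) => palindrome
  [3:5] "ee" (len 2) => palindrome
Longest palindromic substring: "ccc" with length 3

3


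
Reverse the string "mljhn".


Input: mljhn
Reading characters right to left:
  Position 4: 'n'
  Position 3: 'h'
  Position 2: 'j'
  Position 1: 'l'
  Position 0: 'm'
Reversed: nhjlm

nhjlm


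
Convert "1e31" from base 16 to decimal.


Input: "1e31" in base 16
Positional expansion:
  Digit '1' (value 1) x 16^3 = 4096
  Digit 'e' (value 14) x 16^2 = 3584
  Digit '3' (value 3) x 16^1 = 48
  Digit '1' (value 1) x 16^0 = 1
Sum = 7729

7729


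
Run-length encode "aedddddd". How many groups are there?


Input: aedddddd
Scanning for consecutive runs:
  Group 1: 'a' x 1 (positions 0-0)
  Group 2: 'e' x 1 (positions 1-1)
  Group 3: 'd' x 6 (positions 2-7)
Total groups: 3

3


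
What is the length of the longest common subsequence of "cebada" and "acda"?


LCS of "cebada" and "acda"
DP table:
           a    c    d    a
      0    0    0    0    0
  c   0    0    1    1    1
  e   0    0    1    1    1
  b   0    0    1    1    1
  a   0    1    1    1    2
  d   0    1    1    2    2
  a   0    1    1    2    3
LCS length = dp[6][4] = 3

3


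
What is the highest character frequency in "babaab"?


Input: babaab
Character counts:
  'a': 3
  'b': 3
Maximum frequency: 3

3


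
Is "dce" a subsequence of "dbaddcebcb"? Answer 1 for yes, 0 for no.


Check if "dce" is a subsequence of "dbaddcebcb"
Greedy scan:
  Position 0 ('d'): matches sub[0] = 'd'
  Position 1 ('b'): no match needed
  Position 2 ('a'): no match needed
  Position 3 ('d'): no match needed
  Position 4 ('d'): no match needed
  Position 5 ('c'): matches sub[1] = 'c'
  Position 6 ('e'): matches sub[2] = 'e'
  Position 7 ('b'): no match needed
  Position 8 ('c'): no match needed
  Position 9 ('b'): no match needed
All 3 characters matched => is a subsequence

1


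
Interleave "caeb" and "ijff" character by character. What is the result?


Interleaving "caeb" and "ijff":
  Position 0: 'c' from first, 'i' from second => "ci"
  Position 1: 'a' from first, 'j' from second => "aj"
  Position 2: 'e' from first, 'f' from second => "ef"
  Position 3: 'b' from first, 'f' from second => "bf"
Result: ciajefbf

ciajefbf


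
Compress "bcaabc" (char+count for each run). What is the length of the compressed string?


Input: bcaabc
Runs:
  'b' x 1 => "b1"
  'c' x 1 => "c1"
  'a' x 2 => "a2"
  'b' x 1 => "b1"
  'c' x 1 => "c1"
Compressed: "b1c1a2b1c1"
Compressed length: 10

10


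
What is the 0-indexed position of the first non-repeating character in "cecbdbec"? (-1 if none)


Input: cecbdbec
Character frequencies:
  'b': 2
  'c': 3
  'd': 1
  'e': 2
Scanning left to right for freq == 1:
  Position 0 ('c'): freq=3, skip
  Position 1 ('e'): freq=2, skip
  Position 2 ('c'): freq=3, skip
  Position 3 ('b'): freq=2, skip
  Position 4 ('d'): unique! => answer = 4

4


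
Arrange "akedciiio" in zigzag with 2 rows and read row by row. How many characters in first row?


Zigzag "akedciiio" into 2 rows:
Placing characters:
  'a' => row 0
  'k' => row 1
  'e' => row 0
  'd' => row 1
  'c' => row 0
  'i' => row 1
  'i' => row 0
  'i' => row 1
  'o' => row 0
Rows:
  Row 0: "aecio"
  Row 1: "kdii"
First row length: 5

5


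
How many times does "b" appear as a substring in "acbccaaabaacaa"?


Searching for "b" in "acbccaaabaacaa"
Scanning each position:
  Position 0: "a" => no
  Position 1: "c" => no
  Position 2: "b" => MATCH
  Position 3: "c" => no
  Position 4: "c" => no
  Position 5: "a" => no
  Position 6: "a" => no
  Position 7: "a" => no
  Position 8: "b" => MATCH
  Position 9: "a" => no
  Position 10: "a" => no
  Position 11: "c" => no
  Position 12: "a" => no
  Position 13: "a" => no
Total occurrences: 2

2


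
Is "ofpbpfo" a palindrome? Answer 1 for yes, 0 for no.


Input: ofpbpfo
Reversed: ofpbpfo
  Compare pos 0 ('o') with pos 6 ('o'): match
  Compare pos 1 ('f') with pos 5 ('f'): match
  Compare pos 2 ('p') with pos 4 ('p'): match
Result: palindrome

1


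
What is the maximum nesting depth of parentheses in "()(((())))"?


Input: "()(((())))"
Tracking depth:
  Position 0 '(': depth becomes 1
  Position 1 ')': depth becomes 0
  Position 2 '(': depth becomes 1
  Position 3 '(': depth becomes 2
  Position 4 '(': depth becomes 3
  Position 5 '(': depth becomes 4
  Position 6 ')': depth becomes 3
  Position 7 ')': depth becomes 2
  Position 8 ')': depth becomes 1
  Position 9 ')': depth becomes 0
Maximum depth reached: 4

4


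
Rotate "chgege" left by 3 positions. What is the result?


Input: "chgege", rotate left by 3
First 3 characters: "chg"
Remaining characters: "ege"
Concatenate remaining + first: "ege" + "chg" = "egechg"

egechg


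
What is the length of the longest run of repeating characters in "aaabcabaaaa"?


Input: "aaabcabaaaa"
Scanning for longest run:
  Position 1 ('a'): continues run of 'a', length=2
  Position 2 ('a'): continues run of 'a', length=3
  Position 3 ('b'): new char, reset run to 1
  Position 4 ('c'): new char, reset run to 1
  Position 5 ('a'): new char, reset run to 1
  Position 6 ('b'): new char, reset run to 1
  Position 7 ('a'): new char, reset run to 1
  Position 8 ('a'): continues run of 'a', length=2
  Position 9 ('a'): continues run of 'a', length=3
  Position 10 ('a'): continues run of 'a', length=4
Longest run: 'a' with length 4

4


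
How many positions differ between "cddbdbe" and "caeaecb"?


Comparing "cddbdbe" and "caeaecb" position by position:
  Position 0: 'c' vs 'c' => same
  Position 1: 'd' vs 'a' => DIFFER
  Position 2: 'd' vs 'e' => DIFFER
  Position 3: 'b' vs 'a' => DIFFER
  Position 4: 'd' vs 'e' => DIFFER
  Position 5: 'b' vs 'c' => DIFFER
  Position 6: 'e' vs 'b' => DIFFER
Positions that differ: 6

6


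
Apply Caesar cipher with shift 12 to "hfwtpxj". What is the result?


Caesar cipher: shift "hfwtpxj" by 12
  'h' (pos 7) + 12 = pos 19 = 't'
  'f' (pos 5) + 12 = pos 17 = 'r'
  'w' (pos 22) + 12 = pos 8 = 'i'
  't' (pos 19) + 12 = pos 5 = 'f'
  'p' (pos 15) + 12 = pos 1 = 'b'
  'x' (pos 23) + 12 = pos 9 = 'j'
  'j' (pos 9) + 12 = pos 21 = 'v'
Result: trifbjv

trifbjv


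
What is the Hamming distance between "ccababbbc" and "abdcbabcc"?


Comparing "ccababbbc" and "abdcbabcc" position by position:
  Position 0: 'c' vs 'a' => differ
  Position 1: 'c' vs 'b' => differ
  Position 2: 'a' vs 'd' => differ
  Position 3: 'b' vs 'c' => differ
  Position 4: 'a' vs 'b' => differ
  Position 5: 'b' vs 'a' => differ
  Position 6: 'b' vs 'b' => same
  Position 7: 'b' vs 'c' => differ
  Position 8: 'c' vs 'c' => same
Total differences (Hamming distance): 7

7


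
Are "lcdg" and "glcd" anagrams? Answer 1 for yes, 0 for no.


Strings: "lcdg", "glcd"
Sorted first:  cdgl
Sorted second: cdgl
Sorted forms match => anagrams

1


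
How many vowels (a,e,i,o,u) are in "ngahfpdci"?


Input: ngahfpdci
Checking each character:
  'n' at position 0: consonant
  'g' at position 1: consonant
  'a' at position 2: vowel (running total: 1)
  'h' at position 3: consonant
  'f' at position 4: consonant
  'p' at position 5: consonant
  'd' at position 6: consonant
  'c' at position 7: consonant
  'i' at position 8: vowel (running total: 2)
Total vowels: 2

2


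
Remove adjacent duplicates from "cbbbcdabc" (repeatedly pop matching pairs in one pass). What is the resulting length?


Input: cbbbcdabc
Stack-based adjacent duplicate removal:
  Read 'c': push. Stack: c
  Read 'b': push. Stack: cb
  Read 'b': matches stack top 'b' => pop. Stack: c
  Read 'b': push. Stack: cb
  Read 'c': push. Stack: cbc
  Read 'd': push. Stack: cbcd
  Read 'a': push. Stack: cbcda
  Read 'b': push. Stack: cbcdab
  Read 'c': push. Stack: cbcdabc
Final stack: "cbcdabc" (length 7)

7


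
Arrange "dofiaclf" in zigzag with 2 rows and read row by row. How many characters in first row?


Zigzag "dofiaclf" into 2 rows:
Placing characters:
  'd' => row 0
  'o' => row 1
  'f' => row 0
  'i' => row 1
  'a' => row 0
  'c' => row 1
  'l' => row 0
  'f' => row 1
Rows:
  Row 0: "dfal"
  Row 1: "oicf"
First row length: 4

4


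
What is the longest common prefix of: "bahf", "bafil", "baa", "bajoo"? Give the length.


Words: bahf, bafil, baa, bajoo
  Position 0: all 'b' => match
  Position 1: all 'a' => match
  Position 2: ('h', 'f', 'a', 'j') => mismatch, stop
LCP = "ba" (length 2)

2


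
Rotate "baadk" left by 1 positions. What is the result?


Input: "baadk", rotate left by 1
First 1 characters: "b"
Remaining characters: "aadk"
Concatenate remaining + first: "aadk" + "b" = "aadkb"

aadkb


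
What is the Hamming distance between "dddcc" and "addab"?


Comparing "dddcc" and "addab" position by position:
  Position 0: 'd' vs 'a' => differ
  Position 1: 'd' vs 'd' => same
  Position 2: 'd' vs 'd' => same
  Position 3: 'c' vs 'a' => differ
  Position 4: 'c' vs 'b' => differ
Total differences (Hamming distance): 3

3


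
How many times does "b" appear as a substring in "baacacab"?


Searching for "b" in "baacacab"
Scanning each position:
  Position 0: "b" => MATCH
  Position 1: "a" => no
  Position 2: "a" => no
  Position 3: "c" => no
  Position 4: "a" => no
  Position 5: "c" => no
  Position 6: "a" => no
  Position 7: "b" => MATCH
Total occurrences: 2

2


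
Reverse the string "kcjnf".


Input: kcjnf
Reading characters right to left:
  Position 4: 'f'
  Position 3: 'n'
  Position 2: 'j'
  Position 1: 'c'
  Position 0: 'k'
Reversed: fnjck

fnjck


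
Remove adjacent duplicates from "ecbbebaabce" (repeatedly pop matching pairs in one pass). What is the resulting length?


Input: ecbbebaabce
Stack-based adjacent duplicate removal:
  Read 'e': push. Stack: e
  Read 'c': push. Stack: ec
  Read 'b': push. Stack: ecb
  Read 'b': matches stack top 'b' => pop. Stack: ec
  Read 'e': push. Stack: ece
  Read 'b': push. Stack: eceb
  Read 'a': push. Stack: eceba
  Read 'a': matches stack top 'a' => pop. Stack: eceb
  Read 'b': matches stack top 'b' => pop. Stack: ece
  Read 'c': push. Stack: ecec
  Read 'e': push. Stack: ecece
Final stack: "ecece" (length 5)

5


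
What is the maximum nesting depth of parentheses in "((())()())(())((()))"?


Input: "((())()())(())((()))"
Tracking depth:
  Position 0 '(': depth becomes 1
  Position 1 '(': depth becomes 2
  Position 2 '(': depth becomes 3
  Position 3 ')': depth becomes 2
  Position 4 ')': depth becomes 1
  Position 5 '(': depth becomes 2
  Position 6 ')': depth becomes 1
  Position 7 '(': depth becomes 2
  Position 8 ')': depth becomes 1
  Position 9 ')': depth becomes 0
  Position 10 '(': depth becomes 1
  Position 11 '(': depth becomes 2
  Position 12 ')': depth becomes 1
  Position 13 ')': depth becomes 0
  Position 14 '(': depth becomes 1
  Position 15 '(': depth becomes 2
  Position 16 '(': depth becomes 3
  Position 17 ')': depth becomes 2
  Position 18 ')': depth becomes 1
  Position 19 ')': depth becomes 0
Maximum depth reached: 3

3


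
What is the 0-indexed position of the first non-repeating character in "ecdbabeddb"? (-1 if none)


Input: ecdbabeddb
Character frequencies:
  'a': 1
  'b': 3
  'c': 1
  'd': 3
  'e': 2
Scanning left to right for freq == 1:
  Position 0 ('e'): freq=2, skip
  Position 1 ('c'): unique! => answer = 1

1


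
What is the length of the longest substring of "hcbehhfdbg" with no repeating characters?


Input: "hcbehhfdbg"
Sliding window (track last position of each char):
  Position 0 ('h'): window [0,0] length 1 -- new best
  Position 1 ('c'): window [0,1] length 2 -- new best
  Position 2 ('b'): window [0,2] length 3 -- new best
  Position 3 ('e'): window [0,3] length 4 -- new best
  Position 4 ('h'): repeat (last at 0), move window start to 1
  Position 4 ('h'): window [1,4] length 4
  Position 5 ('h'): repeat (last at 4), move window start to 5
  Position 5 ('h'): window [5,5] length 1
  Position 6 ('f'): window [5,6] length 2
  Position 7 ('d'): window [5,7] length 3
  Position 8 ('b'): window [5,8] length 4
  Position 9 ('g'): window [5,9] length 5 -- new best
Longest substring with no repeats: "hfdbg" with length 5

5


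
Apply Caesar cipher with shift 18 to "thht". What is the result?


Caesar cipher: shift "thht" by 18
  't' (pos 19) + 18 = pos 11 = 'l'
  'h' (pos 7) + 18 = pos 25 = 'z'
  'h' (pos 7) + 18 = pos 25 = 'z'
  't' (pos 19) + 18 = pos 11 = 'l'
Result: lzzl

lzzl


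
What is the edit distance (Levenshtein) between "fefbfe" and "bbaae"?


Computing edit distance: "fefbfe" -> "bbaae"
DP table:
           b    b    a    a    e
      0    1    2    3    4    5
  f   1    1    2    3    4    5
  e   2    2    2    3    4    4
  f   3    3    3    3    4    5
  b   4    3    3    4    4    5
  f   5    4    4    4    5    5
  e   6    5    5    5    5    5
Edit distance = dp[6][5] = 5

5


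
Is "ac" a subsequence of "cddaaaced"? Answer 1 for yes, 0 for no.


Check if "ac" is a subsequence of "cddaaaced"
Greedy scan:
  Position 0 ('c'): no match needed
  Position 1 ('d'): no match needed
  Position 2 ('d'): no match needed
  Position 3 ('a'): matches sub[0] = 'a'
  Position 4 ('a'): no match needed
  Position 5 ('a'): no match needed
  Position 6 ('c'): matches sub[1] = 'c'
  Position 7 ('e'): no match needed
  Position 8 ('d'): no match needed
All 2 characters matched => is a subsequence

1


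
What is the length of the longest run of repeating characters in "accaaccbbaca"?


Input: "accaaccbbaca"
Scanning for longest run:
  Position 1 ('c'): new char, reset run to 1
  Position 2 ('c'): continues run of 'c', length=2
  Position 3 ('a'): new char, reset run to 1
  Position 4 ('a'): continues run of 'a', length=2
  Position 5 ('c'): new char, reset run to 1
  Position 6 ('c'): continues run of 'c', length=2
  Position 7 ('b'): new char, reset run to 1
  Position 8 ('b'): continues run of 'b', length=2
  Position 9 ('a'): new char, reset run to 1
  Position 10 ('c'): new char, reset run to 1
  Position 11 ('a'): new char, reset run to 1
Longest run: 'c' with length 2

2


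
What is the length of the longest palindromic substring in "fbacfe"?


Input: "fbacfe"
Checking substrings for palindromes:
  No multi-char palindromic substrings found
Longest palindromic substring: "f" with length 1

1


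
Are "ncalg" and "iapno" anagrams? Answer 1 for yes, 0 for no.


Strings: "ncalg", "iapno"
Sorted first:  acgln
Sorted second: ainop
Differ at position 1: 'c' vs 'i' => not anagrams

0


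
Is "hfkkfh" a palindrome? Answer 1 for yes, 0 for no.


Input: hfkkfh
Reversed: hfkkfh
  Compare pos 0 ('h') with pos 5 ('h'): match
  Compare pos 1 ('f') with pos 4 ('f'): match
  Compare pos 2 ('k') with pos 3 ('k'): match
Result: palindrome

1


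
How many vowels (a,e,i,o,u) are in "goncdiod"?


Input: goncdiod
Checking each character:
  'g' at position 0: consonant
  'o' at position 1: vowel (running total: 1)
  'n' at position 2: consonant
  'c' at position 3: consonant
  'd' at position 4: consonant
  'i' at position 5: vowel (running total: 2)
  'o' at position 6: vowel (running total: 3)
  'd' at position 7: consonant
Total vowels: 3

3


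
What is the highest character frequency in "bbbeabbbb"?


Input: bbbeabbbb
Character counts:
  'a': 1
  'b': 7
  'e': 1
Maximum frequency: 7

7


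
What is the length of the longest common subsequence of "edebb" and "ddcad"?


LCS of "edebb" and "ddcad"
DP table:
           d    d    c    a    d
      0    0    0    0    0    0
  e   0    0    0    0    0    0
  d   0    1    1    1    1    1
  e   0    1    1    1    1    1
  b   0    1    1    1    1    1
  b   0    1    1    1    1    1
LCS length = dp[5][5] = 1

1


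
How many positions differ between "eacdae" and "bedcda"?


Comparing "eacdae" and "bedcda" position by position:
  Position 0: 'e' vs 'b' => DIFFER
  Position 1: 'a' vs 'e' => DIFFER
  Position 2: 'c' vs 'd' => DIFFER
  Position 3: 'd' vs 'c' => DIFFER
  Position 4: 'a' vs 'd' => DIFFER
  Position 5: 'e' vs 'a' => DIFFER
Positions that differ: 6

6


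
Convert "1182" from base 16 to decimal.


Input: "1182" in base 16
Positional expansion:
  Digit '1' (value 1) x 16^3 = 4096
  Digit '1' (value 1) x 16^2 = 256
  Digit '8' (value 8) x 16^1 = 128
  Digit '2' (value 2) x 16^0 = 2
Sum = 4482

4482


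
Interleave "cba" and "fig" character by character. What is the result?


Interleaving "cba" and "fig":
  Position 0: 'c' from first, 'f' from second => "cf"
  Position 1: 'b' from first, 'i' from second => "bi"
  Position 2: 'a' from first, 'g' from second => "ag"
Result: cfbiag

cfbiag


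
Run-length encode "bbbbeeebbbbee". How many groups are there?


Input: bbbbeeebbbbee
Scanning for consecutive runs:
  Group 1: 'b' x 4 (positions 0-3)
  Group 2: 'e' x 3 (positions 4-6)
  Group 3: 'b' x 4 (positions 7-10)
  Group 4: 'e' x 2 (positions 11-12)
Total groups: 4

4


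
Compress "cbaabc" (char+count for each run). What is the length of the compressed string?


Input: cbaabc
Runs:
  'c' x 1 => "c1"
  'b' x 1 => "b1"
  'a' x 2 => "a2"
  'b' x 1 => "b1"
  'c' x 1 => "c1"
Compressed: "c1b1a2b1c1"
Compressed length: 10

10


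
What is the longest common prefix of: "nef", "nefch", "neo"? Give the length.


Words: nef, nefch, neo
  Position 0: all 'n' => match
  Position 1: all 'e' => match
  Position 2: ('f', 'f', 'o') => mismatch, stop
LCP = "ne" (length 2)

2


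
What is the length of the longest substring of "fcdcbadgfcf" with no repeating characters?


Input: "fcdcbadgfcf"
Sliding window (track last position of each char):
  Position 0 ('f'): window [0,0] length 1 -- new best
  Position 1 ('c'): window [0,1] length 2 -- new best
  Position 2 ('d'): window [0,2] length 3 -- new best
  Position 3 ('c'): repeat (last at 1), move window start to 2
  Position 3 ('c'): window [2,3] length 2
  Position 4 ('b'): window [2,4] length 3
  Position 5 ('a'): window [2,5] length 4 -- new best
  Position 6 ('d'): repeat (last at 2), move window start to 3
  Position 6 ('d'): window [3,6] length 4
  Position 7 ('g'): window [3,7] length 5 -- new best
  Position 8 ('f'): window [3,8] length 6 -- new best
  Position 9 ('c'): repeat (last at 3), move window start to 4
  Position 9 ('c'): window [4,9] length 6
  Position 10 ('f'): repeat (last at 8), move window start to 9
  Position 10 ('f'): window [9,10] length 2
Longest substring with no repeats: "cbadgf" with length 6

6


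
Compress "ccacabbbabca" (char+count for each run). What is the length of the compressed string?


Input: ccacabbbabca
Runs:
  'c' x 2 => "c2"
  'a' x 1 => "a1"
  'c' x 1 => "c1"
  'a' x 1 => "a1"
  'b' x 3 => "b3"
  'a' x 1 => "a1"
  'b' x 1 => "b1"
  'c' x 1 => "c1"
  'a' x 1 => "a1"
Compressed: "c2a1c1a1b3a1b1c1a1"
Compressed length: 18

18


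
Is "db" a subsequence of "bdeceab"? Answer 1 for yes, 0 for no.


Check if "db" is a subsequence of "bdeceab"
Greedy scan:
  Position 0 ('b'): no match needed
  Position 1 ('d'): matches sub[0] = 'd'
  Position 2 ('e'): no match needed
  Position 3 ('c'): no match needed
  Position 4 ('e'): no match needed
  Position 5 ('a'): no match needed
  Position 6 ('b'): matches sub[1] = 'b'
All 2 characters matched => is a subsequence

1


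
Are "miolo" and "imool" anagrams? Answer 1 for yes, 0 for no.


Strings: "miolo", "imool"
Sorted first:  ilmoo
Sorted second: ilmoo
Sorted forms match => anagrams

1


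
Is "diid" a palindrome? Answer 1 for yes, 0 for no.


Input: diid
Reversed: diid
  Compare pos 0 ('d') with pos 3 ('d'): match
  Compare pos 1 ('i') with pos 2 ('i'): match
Result: palindrome

1


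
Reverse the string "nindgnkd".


Input: nindgnkd
Reading characters right to left:
  Position 7: 'd'
  Position 6: 'k'
  Position 5: 'n'
  Position 4: 'g'
  Position 3: 'd'
  Position 2: 'n'
  Position 1: 'i'
  Position 0: 'n'
Reversed: dkngdnin

dkngdnin


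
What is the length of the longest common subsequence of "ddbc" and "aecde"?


LCS of "ddbc" and "aecde"
DP table:
           a    e    c    d    e
      0    0    0    0    0    0
  d   0    0    0    0    1    1
  d   0    0    0    0    1    1
  b   0    0    0    0    1    1
  c   0    0    0    1    1    1
LCS length = dp[4][5] = 1

1


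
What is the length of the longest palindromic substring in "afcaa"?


Input: "afcaa"
Checking substrings for palindromes:
  [3:5] "aa" (len 2) => palindrome
Longest palindromic substring: "aa" with length 2

2


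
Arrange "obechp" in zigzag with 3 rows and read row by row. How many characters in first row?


Zigzag "obechp" into 3 rows:
Placing characters:
  'o' => row 0
  'b' => row 1
  'e' => row 2
  'c' => row 1
  'h' => row 0
  'p' => row 1
Rows:
  Row 0: "oh"
  Row 1: "bcp"
  Row 2: "e"
First row length: 2

2


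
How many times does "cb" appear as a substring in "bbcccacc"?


Searching for "cb" in "bbcccacc"
Scanning each position:
  Position 0: "bb" => no
  Position 1: "bc" => no
  Position 2: "cc" => no
  Position 3: "cc" => no
  Position 4: "ca" => no
  Position 5: "ac" => no
  Position 6: "cc" => no
Total occurrences: 0

0


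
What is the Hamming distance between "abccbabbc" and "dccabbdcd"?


Comparing "abccbabbc" and "dccabbdcd" position by position:
  Position 0: 'a' vs 'd' => differ
  Position 1: 'b' vs 'c' => differ
  Position 2: 'c' vs 'c' => same
  Position 3: 'c' vs 'a' => differ
  Position 4: 'b' vs 'b' => same
  Position 5: 'a' vs 'b' => differ
  Position 6: 'b' vs 'd' => differ
  Position 7: 'b' vs 'c' => differ
  Position 8: 'c' vs 'd' => differ
Total differences (Hamming distance): 7

7


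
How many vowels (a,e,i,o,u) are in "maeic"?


Input: maeic
Checking each character:
  'm' at position 0: consonant
  'a' at position 1: vowel (running total: 1)
  'e' at position 2: vowel (running total: 2)
  'i' at position 3: vowel (running total: 3)
  'c' at position 4: consonant
Total vowels: 3

3


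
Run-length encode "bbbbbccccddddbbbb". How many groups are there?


Input: bbbbbccccddddbbbb
Scanning for consecutive runs:
  Group 1: 'b' x 5 (positions 0-4)
  Group 2: 'c' x 4 (positions 5-8)
  Group 3: 'd' x 4 (positions 9-12)
  Group 4: 'b' x 4 (positions 13-16)
Total groups: 4

4


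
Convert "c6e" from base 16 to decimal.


Input: "c6e" in base 16
Positional expansion:
  Digit 'c' (value 12) x 16^2 = 3072
  Digit '6' (value 6) x 16^1 = 96
  Digit 'e' (value 14) x 16^0 = 14
Sum = 3182

3182


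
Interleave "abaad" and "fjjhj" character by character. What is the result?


Interleaving "abaad" and "fjjhj":
  Position 0: 'a' from first, 'f' from second => "af"
  Position 1: 'b' from first, 'j' from second => "bj"
  Position 2: 'a' from first, 'j' from second => "aj"
  Position 3: 'a' from first, 'h' from second => "ah"
  Position 4: 'd' from first, 'j' from second => "dj"
Result: afbjajahdj

afbjajahdj
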